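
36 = 36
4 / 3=1.33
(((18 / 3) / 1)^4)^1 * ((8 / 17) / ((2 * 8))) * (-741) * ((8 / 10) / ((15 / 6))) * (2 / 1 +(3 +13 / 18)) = -21981024 / 425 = -51720.06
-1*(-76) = 76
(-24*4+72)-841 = -865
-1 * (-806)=806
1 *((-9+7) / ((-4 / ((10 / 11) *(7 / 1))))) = 35 / 11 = 3.18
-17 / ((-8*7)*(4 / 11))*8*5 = 935 / 28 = 33.39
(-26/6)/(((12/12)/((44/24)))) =-7.94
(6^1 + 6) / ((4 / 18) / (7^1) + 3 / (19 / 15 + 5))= 71064 / 3023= 23.51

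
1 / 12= 0.08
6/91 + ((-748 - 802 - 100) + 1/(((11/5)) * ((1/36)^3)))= 19576896/1001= 19557.34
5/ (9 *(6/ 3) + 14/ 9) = 45/ 176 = 0.26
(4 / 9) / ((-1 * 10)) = -2 / 45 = -0.04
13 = 13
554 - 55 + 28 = 527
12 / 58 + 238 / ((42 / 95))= 46853 / 87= 538.54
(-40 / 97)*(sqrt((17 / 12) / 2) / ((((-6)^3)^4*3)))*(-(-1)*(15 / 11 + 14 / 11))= -145*sqrt(102) / 10451820386304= -0.00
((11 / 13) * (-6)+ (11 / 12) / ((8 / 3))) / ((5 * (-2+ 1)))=1969 / 2080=0.95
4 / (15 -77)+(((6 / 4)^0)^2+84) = 2633 / 31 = 84.94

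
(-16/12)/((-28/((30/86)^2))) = 75/12943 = 0.01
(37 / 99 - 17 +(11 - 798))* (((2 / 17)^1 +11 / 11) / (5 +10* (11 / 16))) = -636472 / 8415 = -75.64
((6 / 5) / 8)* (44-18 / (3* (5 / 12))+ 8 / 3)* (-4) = -484 / 25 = -19.36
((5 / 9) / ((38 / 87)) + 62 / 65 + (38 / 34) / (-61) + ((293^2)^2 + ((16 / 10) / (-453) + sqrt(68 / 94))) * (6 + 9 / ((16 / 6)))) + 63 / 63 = 75 * sqrt(1598) / 376 + 320682795494415838309 / 4641238680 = 69094226270.52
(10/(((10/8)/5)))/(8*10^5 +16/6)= 0.00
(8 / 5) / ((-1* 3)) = -8 / 15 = -0.53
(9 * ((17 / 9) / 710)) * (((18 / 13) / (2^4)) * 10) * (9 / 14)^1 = 1377 / 103376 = 0.01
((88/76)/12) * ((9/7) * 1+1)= 88/399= 0.22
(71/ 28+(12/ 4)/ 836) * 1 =3715/ 1463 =2.54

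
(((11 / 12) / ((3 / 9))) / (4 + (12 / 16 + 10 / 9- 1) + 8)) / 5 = 99 / 2315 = 0.04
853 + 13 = 866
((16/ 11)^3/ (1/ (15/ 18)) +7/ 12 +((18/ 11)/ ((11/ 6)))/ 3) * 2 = 18343/ 2662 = 6.89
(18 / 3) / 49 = 6 / 49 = 0.12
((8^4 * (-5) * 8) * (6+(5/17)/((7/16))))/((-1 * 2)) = 65044480/119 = 546592.27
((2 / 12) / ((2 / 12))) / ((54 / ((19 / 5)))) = 19 / 270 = 0.07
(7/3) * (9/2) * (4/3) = 14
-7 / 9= -0.78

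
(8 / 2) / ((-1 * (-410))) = 2 / 205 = 0.01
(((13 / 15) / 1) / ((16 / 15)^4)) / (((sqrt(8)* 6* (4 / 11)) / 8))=160875* sqrt(2) / 262144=0.87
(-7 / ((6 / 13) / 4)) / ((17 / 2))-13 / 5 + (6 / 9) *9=-953 / 255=-3.74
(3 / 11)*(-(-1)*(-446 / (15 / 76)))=-33896 / 55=-616.29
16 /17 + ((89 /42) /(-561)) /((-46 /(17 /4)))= 4081897 /4335408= 0.94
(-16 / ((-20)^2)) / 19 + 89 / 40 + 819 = 3120647 / 3800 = 821.22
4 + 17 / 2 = 25 / 2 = 12.50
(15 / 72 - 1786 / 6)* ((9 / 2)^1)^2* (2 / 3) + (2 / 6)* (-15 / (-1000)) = -1606273 / 400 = -4015.68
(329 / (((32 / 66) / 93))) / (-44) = -91791 / 64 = -1434.23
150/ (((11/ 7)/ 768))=806400/ 11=73309.09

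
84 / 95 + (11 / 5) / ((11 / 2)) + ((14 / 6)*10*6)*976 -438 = 12939312 / 95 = 136203.28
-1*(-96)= 96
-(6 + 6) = -12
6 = 6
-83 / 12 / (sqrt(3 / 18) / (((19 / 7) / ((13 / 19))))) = -67.21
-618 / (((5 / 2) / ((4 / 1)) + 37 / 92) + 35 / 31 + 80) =-3525072 / 468619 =-7.52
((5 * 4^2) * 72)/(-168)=-240/7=-34.29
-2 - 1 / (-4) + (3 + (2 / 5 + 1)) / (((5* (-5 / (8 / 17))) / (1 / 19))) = -1.75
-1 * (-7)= 7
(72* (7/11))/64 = 63/88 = 0.72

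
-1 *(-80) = 80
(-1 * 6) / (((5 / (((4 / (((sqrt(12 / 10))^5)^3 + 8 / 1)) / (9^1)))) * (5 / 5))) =-6103515625 / 69512813223 + 182250000 * sqrt(30) / 23170937741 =-0.04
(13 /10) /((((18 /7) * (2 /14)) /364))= 57967 /45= 1288.16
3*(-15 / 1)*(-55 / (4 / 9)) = 5568.75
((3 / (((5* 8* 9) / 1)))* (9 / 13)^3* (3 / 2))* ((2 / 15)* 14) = 1701 / 219700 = 0.01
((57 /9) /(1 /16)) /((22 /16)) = 2432 /33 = 73.70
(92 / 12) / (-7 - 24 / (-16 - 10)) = -299 / 237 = -1.26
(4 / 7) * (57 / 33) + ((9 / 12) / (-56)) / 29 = 70495 / 71456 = 0.99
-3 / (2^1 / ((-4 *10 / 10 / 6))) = 1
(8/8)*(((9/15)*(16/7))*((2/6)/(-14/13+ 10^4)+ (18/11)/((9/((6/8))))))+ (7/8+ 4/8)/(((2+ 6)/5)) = 335157547/320285504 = 1.05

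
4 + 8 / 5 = 28 / 5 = 5.60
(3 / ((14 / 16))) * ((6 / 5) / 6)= 24 / 35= 0.69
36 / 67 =0.54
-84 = -84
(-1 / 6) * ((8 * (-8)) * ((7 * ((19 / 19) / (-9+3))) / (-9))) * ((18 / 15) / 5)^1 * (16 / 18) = 1792 / 6075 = 0.29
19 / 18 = 1.06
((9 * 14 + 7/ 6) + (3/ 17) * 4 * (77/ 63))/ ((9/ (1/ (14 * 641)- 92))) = -1197955757/ 915348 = -1308.74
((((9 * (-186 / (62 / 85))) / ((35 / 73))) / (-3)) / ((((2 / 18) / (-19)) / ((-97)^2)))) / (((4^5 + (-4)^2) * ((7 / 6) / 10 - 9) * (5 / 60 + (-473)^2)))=1.24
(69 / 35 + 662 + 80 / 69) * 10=3212582 / 483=6651.31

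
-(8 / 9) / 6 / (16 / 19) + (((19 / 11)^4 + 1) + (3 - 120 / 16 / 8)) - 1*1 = 68231087 / 6324912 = 10.79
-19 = -19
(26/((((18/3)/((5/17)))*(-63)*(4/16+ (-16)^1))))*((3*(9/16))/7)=65/209916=0.00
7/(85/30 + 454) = 0.02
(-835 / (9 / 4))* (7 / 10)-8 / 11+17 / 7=-258.08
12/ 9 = 4/ 3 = 1.33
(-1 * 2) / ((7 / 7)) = -2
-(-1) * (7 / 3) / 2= 7 / 6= 1.17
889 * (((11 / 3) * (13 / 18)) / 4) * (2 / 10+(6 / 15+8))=5466461 / 1080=5061.54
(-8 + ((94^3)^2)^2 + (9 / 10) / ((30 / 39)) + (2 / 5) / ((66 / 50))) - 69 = 1570537038887036142367699561 / 3300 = 475920314814253376475060.50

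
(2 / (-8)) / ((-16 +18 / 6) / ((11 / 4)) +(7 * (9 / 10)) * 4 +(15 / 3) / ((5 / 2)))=-55 / 4944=-0.01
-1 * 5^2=-25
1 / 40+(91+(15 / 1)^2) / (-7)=-12633 / 280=-45.12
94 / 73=1.29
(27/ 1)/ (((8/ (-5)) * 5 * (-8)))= 27/ 64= 0.42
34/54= 17/27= 0.63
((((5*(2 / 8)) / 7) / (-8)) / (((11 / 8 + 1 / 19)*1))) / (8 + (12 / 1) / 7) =-95 / 59024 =-0.00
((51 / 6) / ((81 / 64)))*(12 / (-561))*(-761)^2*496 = -36767234048 / 891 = -41265133.61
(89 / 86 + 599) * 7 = 4200.24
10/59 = 0.17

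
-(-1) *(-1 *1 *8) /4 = -2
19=19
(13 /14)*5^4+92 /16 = 586.11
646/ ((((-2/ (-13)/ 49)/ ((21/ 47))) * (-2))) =-4320771/ 94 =-45965.65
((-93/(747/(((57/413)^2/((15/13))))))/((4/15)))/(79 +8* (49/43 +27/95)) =-594298055/6969942625548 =-0.00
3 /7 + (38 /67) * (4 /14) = 277 /469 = 0.59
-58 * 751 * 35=-1524530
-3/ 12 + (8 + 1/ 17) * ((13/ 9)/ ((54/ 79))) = 277267/ 16524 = 16.78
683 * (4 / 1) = 2732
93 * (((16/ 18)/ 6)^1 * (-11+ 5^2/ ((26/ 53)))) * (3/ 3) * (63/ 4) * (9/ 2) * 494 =38554173/ 2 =19277086.50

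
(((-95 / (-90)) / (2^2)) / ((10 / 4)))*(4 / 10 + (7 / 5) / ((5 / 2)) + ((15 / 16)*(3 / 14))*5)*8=69673 / 42000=1.66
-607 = -607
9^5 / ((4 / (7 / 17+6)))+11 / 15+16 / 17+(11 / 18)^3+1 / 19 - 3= 94651.03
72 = 72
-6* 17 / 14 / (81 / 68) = -6.12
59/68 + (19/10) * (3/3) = 941/340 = 2.77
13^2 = 169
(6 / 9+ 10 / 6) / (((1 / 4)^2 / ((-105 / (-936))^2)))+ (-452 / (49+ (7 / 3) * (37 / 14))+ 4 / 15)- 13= -617942059 / 30207060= -20.46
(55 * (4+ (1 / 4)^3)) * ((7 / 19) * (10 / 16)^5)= 309203125 / 39845888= 7.76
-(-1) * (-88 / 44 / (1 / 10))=-20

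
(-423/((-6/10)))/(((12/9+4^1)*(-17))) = -2115/272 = -7.78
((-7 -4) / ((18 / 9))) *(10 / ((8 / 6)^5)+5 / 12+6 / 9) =-58399 / 3072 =-19.01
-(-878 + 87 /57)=16653 /19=876.47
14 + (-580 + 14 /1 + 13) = -539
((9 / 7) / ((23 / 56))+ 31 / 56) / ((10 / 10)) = 3.68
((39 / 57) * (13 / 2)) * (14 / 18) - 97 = -31991 / 342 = -93.54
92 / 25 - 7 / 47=4149 / 1175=3.53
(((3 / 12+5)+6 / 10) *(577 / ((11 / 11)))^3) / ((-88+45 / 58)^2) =18902066947101 / 127967405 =147710.01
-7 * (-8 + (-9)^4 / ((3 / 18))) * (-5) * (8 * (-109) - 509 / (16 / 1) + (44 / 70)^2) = -348455679099 / 280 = -1244484568.21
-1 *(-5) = 5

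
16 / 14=8 / 7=1.14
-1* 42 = -42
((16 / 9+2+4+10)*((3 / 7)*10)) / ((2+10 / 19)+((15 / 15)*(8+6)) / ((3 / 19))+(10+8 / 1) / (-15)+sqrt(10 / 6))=556928000 / 657684529-14440000*sqrt(15) / 4603791703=0.83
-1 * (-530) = 530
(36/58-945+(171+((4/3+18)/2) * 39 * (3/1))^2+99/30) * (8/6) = 327557498/145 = 2259017.23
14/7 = 2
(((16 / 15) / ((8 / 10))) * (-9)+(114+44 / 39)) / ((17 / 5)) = 20110 / 663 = 30.33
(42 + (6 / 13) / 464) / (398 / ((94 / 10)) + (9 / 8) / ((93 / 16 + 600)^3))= 602449848734344425 / 607318544366735344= 0.99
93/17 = 5.47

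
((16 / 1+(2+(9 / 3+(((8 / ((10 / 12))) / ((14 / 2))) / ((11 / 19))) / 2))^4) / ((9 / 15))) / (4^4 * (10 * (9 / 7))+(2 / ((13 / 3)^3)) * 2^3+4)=71382544328064437 / 95446946854297500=0.75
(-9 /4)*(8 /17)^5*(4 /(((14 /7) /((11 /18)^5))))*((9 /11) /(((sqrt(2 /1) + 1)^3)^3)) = 10442195456 /1035075753-7383749120*sqrt(2) /1035075753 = -0.00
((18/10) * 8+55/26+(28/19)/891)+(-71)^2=11130431773/2200770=5057.52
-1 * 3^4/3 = -27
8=8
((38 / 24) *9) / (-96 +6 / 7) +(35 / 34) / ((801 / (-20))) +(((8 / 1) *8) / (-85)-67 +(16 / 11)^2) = -160486439219 / 2438532360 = -65.81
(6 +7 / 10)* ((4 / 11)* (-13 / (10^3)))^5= -24876631 / 1572763671875000000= -0.00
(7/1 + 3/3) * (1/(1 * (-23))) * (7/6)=-28/69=-0.41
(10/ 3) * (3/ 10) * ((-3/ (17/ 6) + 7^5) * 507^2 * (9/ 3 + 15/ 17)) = 4846984319034/ 289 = 16771572038.18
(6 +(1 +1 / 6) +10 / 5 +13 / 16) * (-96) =-958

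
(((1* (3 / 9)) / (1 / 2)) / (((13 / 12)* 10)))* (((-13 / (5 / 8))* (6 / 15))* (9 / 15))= -192 / 625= -0.31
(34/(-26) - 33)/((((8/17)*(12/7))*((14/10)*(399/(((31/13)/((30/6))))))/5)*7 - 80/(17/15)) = -587605/21447816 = -0.03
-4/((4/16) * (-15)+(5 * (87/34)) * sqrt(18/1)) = -15776 * sqrt(2)/301315-4624/903945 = -0.08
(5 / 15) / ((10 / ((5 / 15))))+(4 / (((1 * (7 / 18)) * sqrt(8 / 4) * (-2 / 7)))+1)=-24.44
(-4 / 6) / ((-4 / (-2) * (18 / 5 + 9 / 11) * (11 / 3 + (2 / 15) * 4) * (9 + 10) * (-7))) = 275 / 2036097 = 0.00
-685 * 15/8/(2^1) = -10275/16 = -642.19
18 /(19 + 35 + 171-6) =0.08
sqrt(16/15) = 4 *sqrt(15)/15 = 1.03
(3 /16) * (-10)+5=25 /8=3.12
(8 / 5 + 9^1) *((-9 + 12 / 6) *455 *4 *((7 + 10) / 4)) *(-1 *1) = 573937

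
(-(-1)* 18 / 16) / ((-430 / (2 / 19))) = -9 / 32680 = -0.00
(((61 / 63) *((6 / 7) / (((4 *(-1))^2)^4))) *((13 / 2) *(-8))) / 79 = -793 / 95133696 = -0.00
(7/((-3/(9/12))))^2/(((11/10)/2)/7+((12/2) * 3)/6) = 1715/1724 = 0.99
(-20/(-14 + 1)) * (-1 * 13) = -20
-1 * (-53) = 53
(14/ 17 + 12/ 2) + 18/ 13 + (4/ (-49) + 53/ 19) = 2245975/ 205751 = 10.92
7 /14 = 0.50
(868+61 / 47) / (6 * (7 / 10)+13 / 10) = 81714 / 517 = 158.05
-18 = -18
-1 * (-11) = 11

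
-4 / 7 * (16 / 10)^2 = -256 / 175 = -1.46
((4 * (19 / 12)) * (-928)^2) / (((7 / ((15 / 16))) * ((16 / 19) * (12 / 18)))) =9108030 / 7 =1301147.14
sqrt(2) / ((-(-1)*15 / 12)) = 1.13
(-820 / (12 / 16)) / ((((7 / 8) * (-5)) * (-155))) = -5248 / 3255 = -1.61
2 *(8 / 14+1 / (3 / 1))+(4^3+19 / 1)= 1781 / 21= 84.81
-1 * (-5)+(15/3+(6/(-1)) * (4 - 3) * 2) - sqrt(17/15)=-3.06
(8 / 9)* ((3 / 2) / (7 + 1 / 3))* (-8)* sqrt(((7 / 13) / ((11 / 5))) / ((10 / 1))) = -8* sqrt(2002) / 1573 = -0.23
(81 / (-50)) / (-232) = 81 / 11600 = 0.01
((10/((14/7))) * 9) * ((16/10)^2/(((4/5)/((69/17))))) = 9936/17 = 584.47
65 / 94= 0.69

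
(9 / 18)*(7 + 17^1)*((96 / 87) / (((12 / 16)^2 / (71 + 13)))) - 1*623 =39277 / 29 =1354.38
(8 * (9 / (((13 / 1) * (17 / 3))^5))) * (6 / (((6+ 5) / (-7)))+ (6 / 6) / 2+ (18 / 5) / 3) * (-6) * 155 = 379120824 / 5799012616111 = 0.00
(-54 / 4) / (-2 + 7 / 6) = 81 / 5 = 16.20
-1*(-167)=167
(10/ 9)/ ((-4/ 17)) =-4.72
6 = 6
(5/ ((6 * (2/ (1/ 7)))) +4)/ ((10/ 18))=1023/ 140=7.31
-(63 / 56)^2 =-81 / 64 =-1.27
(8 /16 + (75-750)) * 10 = -6745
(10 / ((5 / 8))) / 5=16 / 5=3.20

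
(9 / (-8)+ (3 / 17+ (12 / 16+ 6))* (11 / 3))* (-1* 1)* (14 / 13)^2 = -161749 / 5746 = -28.15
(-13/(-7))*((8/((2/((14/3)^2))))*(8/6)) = 5824/27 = 215.70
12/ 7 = 1.71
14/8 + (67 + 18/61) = 16847/244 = 69.05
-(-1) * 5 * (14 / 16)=35 / 8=4.38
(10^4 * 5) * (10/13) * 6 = 3000000/13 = 230769.23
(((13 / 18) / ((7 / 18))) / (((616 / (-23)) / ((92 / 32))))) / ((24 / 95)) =-653315 / 827904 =-0.79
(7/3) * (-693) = -1617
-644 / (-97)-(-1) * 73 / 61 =46365 / 5917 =7.84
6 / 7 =0.86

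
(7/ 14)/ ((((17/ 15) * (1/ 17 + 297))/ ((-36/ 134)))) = -27/ 67670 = -0.00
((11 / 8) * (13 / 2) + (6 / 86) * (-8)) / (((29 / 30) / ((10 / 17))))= 432375 / 84796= 5.10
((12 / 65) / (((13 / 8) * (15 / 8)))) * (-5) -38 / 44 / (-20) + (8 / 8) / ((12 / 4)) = 16409 / 223080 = 0.07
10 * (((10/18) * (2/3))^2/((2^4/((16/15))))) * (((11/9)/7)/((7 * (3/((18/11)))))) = 400/321489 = 0.00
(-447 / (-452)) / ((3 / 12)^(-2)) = 447 / 7232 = 0.06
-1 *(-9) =9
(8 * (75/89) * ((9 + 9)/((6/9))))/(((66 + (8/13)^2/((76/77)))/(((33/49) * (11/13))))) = 66023100/42253729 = 1.56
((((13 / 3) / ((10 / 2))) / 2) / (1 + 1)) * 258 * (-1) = -559 / 10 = -55.90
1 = 1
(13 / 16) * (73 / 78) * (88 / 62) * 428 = 85921 / 186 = 461.94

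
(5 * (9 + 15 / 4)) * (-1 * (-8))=510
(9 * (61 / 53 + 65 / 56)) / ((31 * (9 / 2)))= 6861 / 46004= 0.15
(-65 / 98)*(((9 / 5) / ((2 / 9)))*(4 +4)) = -2106 / 49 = -42.98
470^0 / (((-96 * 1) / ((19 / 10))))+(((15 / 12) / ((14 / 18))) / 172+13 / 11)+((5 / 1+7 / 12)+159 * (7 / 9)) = 414552151 / 3178560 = 130.42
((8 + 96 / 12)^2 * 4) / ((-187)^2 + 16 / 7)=7168 / 244799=0.03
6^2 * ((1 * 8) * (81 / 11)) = 2120.73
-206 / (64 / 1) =-103 / 32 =-3.22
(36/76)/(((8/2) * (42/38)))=3/28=0.11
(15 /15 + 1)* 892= 1784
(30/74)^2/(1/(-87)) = -19575/1369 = -14.30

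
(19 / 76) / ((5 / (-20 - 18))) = -19 / 10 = -1.90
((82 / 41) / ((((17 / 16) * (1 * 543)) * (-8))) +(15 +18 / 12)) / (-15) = -60923 / 55386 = -1.10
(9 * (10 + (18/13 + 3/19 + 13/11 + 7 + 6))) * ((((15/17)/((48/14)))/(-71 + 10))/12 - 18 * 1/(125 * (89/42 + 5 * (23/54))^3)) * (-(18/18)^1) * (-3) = -9034944347961402633/5835458998958732000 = -1.55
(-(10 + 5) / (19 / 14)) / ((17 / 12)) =-2520 / 323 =-7.80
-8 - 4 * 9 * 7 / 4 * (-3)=181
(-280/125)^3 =-175616/15625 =-11.24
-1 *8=-8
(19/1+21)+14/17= 694/17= 40.82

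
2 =2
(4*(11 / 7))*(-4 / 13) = -1.93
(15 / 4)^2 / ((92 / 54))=6075 / 736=8.25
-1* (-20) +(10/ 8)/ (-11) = 875/ 44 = 19.89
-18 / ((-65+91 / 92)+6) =184 / 593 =0.31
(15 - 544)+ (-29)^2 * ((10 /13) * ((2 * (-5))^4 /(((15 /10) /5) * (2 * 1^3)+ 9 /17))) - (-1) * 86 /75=5584250968 /975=5727436.89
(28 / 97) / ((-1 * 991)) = -28 / 96127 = -0.00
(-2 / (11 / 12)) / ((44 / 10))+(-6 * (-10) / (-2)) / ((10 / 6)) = -2238 / 121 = -18.50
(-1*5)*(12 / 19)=-60 / 19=-3.16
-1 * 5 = -5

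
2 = 2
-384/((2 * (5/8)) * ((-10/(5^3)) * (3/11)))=14080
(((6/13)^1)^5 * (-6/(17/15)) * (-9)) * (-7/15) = -2939328/6311981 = -0.47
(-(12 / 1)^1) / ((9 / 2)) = -8 / 3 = -2.67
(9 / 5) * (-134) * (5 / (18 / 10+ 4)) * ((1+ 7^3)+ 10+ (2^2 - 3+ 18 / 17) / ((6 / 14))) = -1268310 / 17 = -74606.47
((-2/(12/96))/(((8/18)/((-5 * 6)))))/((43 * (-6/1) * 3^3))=-20/129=-0.16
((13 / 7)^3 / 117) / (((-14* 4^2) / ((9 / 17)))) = -169 / 1306144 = -0.00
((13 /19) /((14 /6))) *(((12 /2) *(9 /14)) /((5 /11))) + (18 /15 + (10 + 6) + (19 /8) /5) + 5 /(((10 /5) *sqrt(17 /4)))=5 *sqrt(17) /17 + 750881 /37240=21.38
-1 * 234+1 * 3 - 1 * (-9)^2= -312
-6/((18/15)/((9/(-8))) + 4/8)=10.59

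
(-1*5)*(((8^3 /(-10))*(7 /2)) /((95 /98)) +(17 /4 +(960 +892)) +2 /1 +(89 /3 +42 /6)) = -9747329 /1140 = -8550.29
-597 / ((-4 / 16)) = 2388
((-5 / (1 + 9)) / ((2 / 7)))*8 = -14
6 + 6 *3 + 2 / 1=26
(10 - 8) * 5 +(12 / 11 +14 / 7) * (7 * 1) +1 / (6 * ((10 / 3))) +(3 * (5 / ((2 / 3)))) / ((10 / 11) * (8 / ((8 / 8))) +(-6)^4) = 49995353 / 1576960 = 31.70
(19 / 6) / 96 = 19 / 576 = 0.03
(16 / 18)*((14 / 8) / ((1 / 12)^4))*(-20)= -645120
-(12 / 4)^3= -27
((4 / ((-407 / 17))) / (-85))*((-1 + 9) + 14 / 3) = 152 / 6105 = 0.02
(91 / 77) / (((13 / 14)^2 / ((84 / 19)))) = 16464 / 2717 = 6.06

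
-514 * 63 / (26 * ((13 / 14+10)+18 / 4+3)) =-37779 / 559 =-67.58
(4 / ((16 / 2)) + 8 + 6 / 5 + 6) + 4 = 197 / 10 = 19.70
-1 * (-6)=6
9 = 9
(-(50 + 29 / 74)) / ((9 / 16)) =-9944 / 111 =-89.59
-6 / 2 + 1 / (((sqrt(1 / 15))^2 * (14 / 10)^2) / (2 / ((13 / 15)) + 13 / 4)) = 100731 / 2548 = 39.53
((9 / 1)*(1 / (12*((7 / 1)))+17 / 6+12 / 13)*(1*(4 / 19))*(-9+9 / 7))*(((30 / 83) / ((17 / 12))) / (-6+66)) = -3999780 / 17077333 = -0.23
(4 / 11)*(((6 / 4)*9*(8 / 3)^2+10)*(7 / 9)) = 2968 / 99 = 29.98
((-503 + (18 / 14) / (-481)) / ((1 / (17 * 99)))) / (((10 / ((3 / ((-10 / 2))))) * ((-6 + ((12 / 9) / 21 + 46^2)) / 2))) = 48.14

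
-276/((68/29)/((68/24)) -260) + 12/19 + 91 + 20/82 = 136040688/1463741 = 92.94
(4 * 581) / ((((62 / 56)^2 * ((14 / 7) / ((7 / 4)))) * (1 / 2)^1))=3188528 / 961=3317.93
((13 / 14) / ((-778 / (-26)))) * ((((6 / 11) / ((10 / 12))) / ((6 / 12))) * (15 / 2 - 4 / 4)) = 39546 / 149765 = 0.26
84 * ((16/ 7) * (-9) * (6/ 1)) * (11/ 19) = -114048/ 19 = -6002.53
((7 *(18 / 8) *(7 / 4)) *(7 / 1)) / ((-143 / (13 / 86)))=-3087 / 15136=-0.20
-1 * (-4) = 4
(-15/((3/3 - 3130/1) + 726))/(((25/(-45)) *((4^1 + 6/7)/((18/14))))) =-9/3026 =-0.00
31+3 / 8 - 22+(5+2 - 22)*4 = -405 / 8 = -50.62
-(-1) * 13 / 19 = 13 / 19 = 0.68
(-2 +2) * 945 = 0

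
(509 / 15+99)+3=2039 / 15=135.93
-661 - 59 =-720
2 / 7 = 0.29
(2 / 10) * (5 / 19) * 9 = 9 / 19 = 0.47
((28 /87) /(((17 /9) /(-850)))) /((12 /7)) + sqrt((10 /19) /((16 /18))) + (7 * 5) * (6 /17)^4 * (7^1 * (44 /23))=-4301252830 /55708507 + 3 * sqrt(95) /38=-76.44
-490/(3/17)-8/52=-108296/39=-2776.82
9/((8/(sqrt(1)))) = 9/8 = 1.12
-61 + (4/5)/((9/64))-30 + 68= -779/45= -17.31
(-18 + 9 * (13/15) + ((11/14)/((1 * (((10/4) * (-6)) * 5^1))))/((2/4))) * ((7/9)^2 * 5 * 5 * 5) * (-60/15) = 751240/243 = 3091.52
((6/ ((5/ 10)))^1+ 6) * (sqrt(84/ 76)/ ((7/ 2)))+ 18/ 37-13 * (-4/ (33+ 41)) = 44/ 37+ 36 * sqrt(399)/ 133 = 6.60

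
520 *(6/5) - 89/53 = 32983/53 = 622.32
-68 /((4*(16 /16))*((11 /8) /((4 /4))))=-136 /11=-12.36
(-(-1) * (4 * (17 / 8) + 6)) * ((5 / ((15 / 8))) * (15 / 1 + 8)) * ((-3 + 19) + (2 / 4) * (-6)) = 34684 / 3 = 11561.33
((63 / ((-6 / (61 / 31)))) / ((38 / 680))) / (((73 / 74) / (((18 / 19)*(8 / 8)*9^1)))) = -2610626760 / 816943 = -3195.60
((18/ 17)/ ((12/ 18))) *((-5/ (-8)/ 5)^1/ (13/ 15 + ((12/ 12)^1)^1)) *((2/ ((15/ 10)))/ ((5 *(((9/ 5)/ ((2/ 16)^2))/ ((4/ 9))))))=5/ 45696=0.00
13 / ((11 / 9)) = 117 / 11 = 10.64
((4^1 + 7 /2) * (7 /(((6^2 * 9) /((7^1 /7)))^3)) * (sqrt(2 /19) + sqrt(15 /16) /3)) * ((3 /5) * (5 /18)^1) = 35 * sqrt(15) /1632586752 + 35 * sqrt(38) /2584929024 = 0.00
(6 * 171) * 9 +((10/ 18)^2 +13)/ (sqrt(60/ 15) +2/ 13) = 1496909/ 162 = 9240.18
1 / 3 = 0.33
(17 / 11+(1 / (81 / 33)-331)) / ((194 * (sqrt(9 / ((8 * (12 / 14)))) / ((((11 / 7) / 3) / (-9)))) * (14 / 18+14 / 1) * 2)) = 13961 * sqrt(21) / 21944601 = 0.00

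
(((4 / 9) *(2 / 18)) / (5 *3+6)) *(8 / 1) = 32 / 1701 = 0.02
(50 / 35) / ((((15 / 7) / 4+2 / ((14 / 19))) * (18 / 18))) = 40 / 91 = 0.44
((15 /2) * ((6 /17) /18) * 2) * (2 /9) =10 /153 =0.07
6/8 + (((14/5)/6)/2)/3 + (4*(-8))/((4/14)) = -20011/180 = -111.17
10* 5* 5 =250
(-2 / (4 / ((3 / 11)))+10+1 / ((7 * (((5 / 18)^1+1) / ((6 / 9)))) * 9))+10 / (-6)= 29063 / 3542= 8.21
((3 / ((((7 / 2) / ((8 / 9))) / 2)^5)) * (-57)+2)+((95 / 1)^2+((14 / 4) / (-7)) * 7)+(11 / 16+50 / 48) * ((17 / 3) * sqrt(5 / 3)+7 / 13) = 1411 * sqrt(15) / 432+206854552906441 / 22936311216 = 9031.30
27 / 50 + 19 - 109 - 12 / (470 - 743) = -406843 / 4550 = -89.42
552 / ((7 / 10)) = 5520 / 7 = 788.57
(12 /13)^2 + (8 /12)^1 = 770 /507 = 1.52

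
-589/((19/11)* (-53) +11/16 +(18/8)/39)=1347632/207751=6.49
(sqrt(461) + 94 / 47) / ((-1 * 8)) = -sqrt(461) / 8 - 1 / 4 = -2.93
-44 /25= -1.76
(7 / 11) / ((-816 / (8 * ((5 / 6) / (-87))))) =35 / 585684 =0.00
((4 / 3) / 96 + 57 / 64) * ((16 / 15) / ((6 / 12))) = 521 / 270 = 1.93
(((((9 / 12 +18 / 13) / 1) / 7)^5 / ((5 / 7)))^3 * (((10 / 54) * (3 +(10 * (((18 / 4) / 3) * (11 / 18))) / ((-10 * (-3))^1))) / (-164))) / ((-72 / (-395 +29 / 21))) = -51237622624614177202170654793851 / 49903438866815173251402516734443048140800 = -0.00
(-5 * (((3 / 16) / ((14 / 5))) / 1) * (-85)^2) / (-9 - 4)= 541875 / 2912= 186.08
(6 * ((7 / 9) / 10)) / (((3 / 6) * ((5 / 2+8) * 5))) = 4 / 225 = 0.02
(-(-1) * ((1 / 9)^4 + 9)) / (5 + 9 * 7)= 0.13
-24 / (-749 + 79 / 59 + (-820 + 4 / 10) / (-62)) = 73160 / 2238823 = 0.03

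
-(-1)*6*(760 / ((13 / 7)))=31920 / 13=2455.38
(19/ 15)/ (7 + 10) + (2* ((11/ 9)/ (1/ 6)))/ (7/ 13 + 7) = 25241/ 12495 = 2.02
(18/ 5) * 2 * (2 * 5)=72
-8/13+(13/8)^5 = 4564665/425984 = 10.72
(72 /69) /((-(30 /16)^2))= -512 /1725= -0.30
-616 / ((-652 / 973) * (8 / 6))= 224763 / 326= 689.46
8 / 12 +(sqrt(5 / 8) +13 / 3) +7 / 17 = sqrt(10) / 4 +92 / 17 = 6.20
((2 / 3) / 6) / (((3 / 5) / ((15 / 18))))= 25 / 162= 0.15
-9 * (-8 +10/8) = 243/4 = 60.75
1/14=0.07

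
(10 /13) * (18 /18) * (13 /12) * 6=5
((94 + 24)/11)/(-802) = -59/4411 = -0.01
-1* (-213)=213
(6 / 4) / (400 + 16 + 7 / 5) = 15 / 4174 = 0.00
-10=-10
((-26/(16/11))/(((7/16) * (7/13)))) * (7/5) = -3718/35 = -106.23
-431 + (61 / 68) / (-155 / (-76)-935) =-519522094 / 1205385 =-431.00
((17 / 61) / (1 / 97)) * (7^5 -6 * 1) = 27704849 / 61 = 454177.85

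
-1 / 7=-0.14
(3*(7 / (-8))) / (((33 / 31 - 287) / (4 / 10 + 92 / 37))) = 173817 / 6559360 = 0.03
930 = 930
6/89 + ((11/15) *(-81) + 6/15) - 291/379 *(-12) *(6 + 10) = 2984753/33731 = 88.49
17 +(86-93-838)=-828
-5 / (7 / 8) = -40 / 7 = -5.71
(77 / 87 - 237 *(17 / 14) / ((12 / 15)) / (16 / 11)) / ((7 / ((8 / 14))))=-19209773 / 954912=-20.12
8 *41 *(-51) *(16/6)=-44608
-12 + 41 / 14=-127 / 14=-9.07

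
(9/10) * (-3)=-27/10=-2.70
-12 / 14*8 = -48 / 7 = -6.86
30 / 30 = 1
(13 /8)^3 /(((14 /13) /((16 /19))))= 28561 /8512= 3.36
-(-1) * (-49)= -49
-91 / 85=-1.07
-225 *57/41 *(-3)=38475/41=938.41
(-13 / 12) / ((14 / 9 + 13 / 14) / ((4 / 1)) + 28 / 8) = -546 / 2077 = -0.26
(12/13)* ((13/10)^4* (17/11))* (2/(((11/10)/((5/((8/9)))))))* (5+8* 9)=7058961/2200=3208.62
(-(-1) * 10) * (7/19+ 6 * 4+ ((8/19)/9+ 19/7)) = 324740/1197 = 271.29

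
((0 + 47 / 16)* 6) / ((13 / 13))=141 / 8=17.62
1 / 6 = 0.17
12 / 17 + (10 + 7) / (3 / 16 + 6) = 5812 / 1683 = 3.45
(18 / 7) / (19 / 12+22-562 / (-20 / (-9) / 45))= -0.00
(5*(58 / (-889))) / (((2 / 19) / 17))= -46835 / 889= -52.68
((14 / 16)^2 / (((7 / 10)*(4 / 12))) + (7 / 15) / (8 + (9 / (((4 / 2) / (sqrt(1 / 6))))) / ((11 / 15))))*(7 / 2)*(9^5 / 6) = 4121531738037 / 35761280 - 31827411*sqrt(6) / 111754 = 114553.62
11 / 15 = 0.73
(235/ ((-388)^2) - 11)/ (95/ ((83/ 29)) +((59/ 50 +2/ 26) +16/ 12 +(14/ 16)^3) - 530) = 4287727610400/ 192408697003493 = 0.02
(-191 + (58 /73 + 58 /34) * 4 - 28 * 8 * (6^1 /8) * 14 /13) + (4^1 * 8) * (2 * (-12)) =-18229023 /16133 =-1129.92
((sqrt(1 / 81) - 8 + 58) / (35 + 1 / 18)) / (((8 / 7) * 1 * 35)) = 451 / 12620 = 0.04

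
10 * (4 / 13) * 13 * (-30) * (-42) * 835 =42084000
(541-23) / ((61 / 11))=5698 / 61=93.41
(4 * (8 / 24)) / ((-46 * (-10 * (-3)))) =-0.00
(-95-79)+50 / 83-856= -85440 / 83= -1029.40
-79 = -79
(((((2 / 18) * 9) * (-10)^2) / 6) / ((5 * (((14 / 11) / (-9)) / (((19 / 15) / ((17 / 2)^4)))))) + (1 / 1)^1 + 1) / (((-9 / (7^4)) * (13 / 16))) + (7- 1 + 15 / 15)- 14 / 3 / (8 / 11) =-8524044389 / 13029276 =-654.22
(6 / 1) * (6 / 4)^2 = 27 / 2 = 13.50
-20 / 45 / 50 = -2 / 225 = -0.01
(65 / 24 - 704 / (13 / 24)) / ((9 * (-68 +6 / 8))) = 404659 / 188838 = 2.14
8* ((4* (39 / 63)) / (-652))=-104 / 3423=-0.03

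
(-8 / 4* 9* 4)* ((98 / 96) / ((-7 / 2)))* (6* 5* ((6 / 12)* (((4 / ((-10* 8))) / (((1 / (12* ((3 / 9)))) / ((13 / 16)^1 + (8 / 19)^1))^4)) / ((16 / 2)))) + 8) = -1066494551199 / 1067589632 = -998.97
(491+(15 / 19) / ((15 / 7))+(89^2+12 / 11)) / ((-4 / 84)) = -176682.65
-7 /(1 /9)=-63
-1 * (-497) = 497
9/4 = 2.25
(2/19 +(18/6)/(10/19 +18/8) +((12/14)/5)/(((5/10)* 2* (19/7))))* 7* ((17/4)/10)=744821/200450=3.72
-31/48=-0.65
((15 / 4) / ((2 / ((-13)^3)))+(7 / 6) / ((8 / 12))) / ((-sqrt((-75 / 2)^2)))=32941 / 300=109.80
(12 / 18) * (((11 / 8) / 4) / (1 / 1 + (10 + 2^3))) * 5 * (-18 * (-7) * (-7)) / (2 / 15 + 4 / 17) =-2061675 / 14288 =-144.29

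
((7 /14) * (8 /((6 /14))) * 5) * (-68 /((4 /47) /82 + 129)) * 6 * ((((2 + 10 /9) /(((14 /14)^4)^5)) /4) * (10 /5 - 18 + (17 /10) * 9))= 179781392 /2237265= 80.36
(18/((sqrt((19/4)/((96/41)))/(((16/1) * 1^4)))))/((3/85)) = 65280 * sqrt(4674)/779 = 5729.11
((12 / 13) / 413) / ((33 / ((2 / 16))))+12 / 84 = 16875 / 118118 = 0.14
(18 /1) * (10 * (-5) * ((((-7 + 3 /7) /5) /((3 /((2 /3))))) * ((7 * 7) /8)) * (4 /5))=1288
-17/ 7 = -2.43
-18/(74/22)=-198/37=-5.35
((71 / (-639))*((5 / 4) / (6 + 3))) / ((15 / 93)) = -31 / 324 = -0.10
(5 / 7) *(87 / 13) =435 / 91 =4.78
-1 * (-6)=6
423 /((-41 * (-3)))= 141 /41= 3.44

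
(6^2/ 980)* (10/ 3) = 6/ 49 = 0.12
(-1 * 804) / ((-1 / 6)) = 4824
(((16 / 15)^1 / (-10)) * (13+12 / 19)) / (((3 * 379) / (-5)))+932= 302012012 / 324045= 932.01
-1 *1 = -1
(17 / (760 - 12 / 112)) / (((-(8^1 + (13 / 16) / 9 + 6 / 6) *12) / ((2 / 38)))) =-48 / 4446893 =-0.00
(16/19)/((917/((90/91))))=1440/1585493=0.00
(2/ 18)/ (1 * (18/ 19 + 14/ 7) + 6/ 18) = 19/ 561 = 0.03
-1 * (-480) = 480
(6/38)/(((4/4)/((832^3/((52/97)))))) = 3222994944/19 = 169631312.84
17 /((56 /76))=323 /14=23.07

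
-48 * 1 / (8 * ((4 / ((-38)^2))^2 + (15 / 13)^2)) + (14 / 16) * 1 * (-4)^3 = -887099779 / 14661197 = -60.51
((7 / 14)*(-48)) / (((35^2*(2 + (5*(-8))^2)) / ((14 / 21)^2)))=-16 / 2943675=-0.00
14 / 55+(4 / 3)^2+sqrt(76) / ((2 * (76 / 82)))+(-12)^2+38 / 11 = 41 * sqrt(19) / 38+73996 / 495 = 154.19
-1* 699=-699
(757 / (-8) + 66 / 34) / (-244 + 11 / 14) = 0.38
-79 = -79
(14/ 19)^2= 0.54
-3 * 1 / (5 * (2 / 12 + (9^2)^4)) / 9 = -2 / 1291401635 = -0.00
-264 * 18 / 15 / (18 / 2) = -176 / 5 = -35.20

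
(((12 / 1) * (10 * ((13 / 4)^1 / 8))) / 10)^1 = 39 / 8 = 4.88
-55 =-55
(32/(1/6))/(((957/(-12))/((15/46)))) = -5760/7337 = -0.79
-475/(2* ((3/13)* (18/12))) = -6175/9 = -686.11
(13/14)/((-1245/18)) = -39/2905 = -0.01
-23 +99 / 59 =-1258 / 59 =-21.32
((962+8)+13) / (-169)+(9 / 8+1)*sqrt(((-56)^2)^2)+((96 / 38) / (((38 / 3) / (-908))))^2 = 868951102337 / 22024249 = 39454.29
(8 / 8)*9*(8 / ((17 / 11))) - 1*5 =707 / 17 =41.59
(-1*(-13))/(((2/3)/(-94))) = -1833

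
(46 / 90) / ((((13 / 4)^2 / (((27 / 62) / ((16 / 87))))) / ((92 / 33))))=92046 / 288145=0.32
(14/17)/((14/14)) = 14/17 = 0.82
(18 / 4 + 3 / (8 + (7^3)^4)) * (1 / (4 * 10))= 41523861629 / 369100992240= 0.11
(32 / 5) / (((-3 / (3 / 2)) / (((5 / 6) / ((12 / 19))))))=-38 / 9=-4.22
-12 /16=-3 /4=-0.75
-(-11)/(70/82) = 451/35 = 12.89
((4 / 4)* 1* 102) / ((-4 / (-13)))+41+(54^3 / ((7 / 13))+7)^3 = 17156752168157520417 / 686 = 25009842810725248.42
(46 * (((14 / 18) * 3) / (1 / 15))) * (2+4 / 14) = 3680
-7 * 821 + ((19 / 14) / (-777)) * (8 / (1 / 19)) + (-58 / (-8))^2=-495575833 / 87024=-5694.70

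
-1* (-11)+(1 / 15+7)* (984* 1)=34823 / 5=6964.60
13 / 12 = 1.08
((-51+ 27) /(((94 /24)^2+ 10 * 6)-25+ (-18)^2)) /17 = -3456 /916385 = -0.00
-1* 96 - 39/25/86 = -206439/2150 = -96.02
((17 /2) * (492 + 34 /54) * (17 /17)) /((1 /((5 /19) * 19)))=1130585 /54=20936.76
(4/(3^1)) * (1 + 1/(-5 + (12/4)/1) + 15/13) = 86/39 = 2.21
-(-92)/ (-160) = -23/ 40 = -0.58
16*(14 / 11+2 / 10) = 23.56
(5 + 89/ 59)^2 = 147456/ 3481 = 42.36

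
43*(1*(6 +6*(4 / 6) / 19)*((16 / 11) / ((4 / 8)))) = 162368 / 209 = 776.88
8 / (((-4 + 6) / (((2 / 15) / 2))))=4 / 15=0.27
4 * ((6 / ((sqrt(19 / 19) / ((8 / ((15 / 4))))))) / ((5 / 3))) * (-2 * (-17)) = 1044.48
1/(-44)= -1/44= -0.02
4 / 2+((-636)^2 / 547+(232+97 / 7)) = 3780517 / 3829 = 987.34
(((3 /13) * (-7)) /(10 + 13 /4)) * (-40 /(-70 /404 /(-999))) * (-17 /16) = -20583396 /689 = -29874.30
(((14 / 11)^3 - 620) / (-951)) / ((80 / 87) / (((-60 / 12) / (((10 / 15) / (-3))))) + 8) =53666559 / 664113098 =0.08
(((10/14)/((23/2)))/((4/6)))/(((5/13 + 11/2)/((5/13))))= 50/8211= 0.01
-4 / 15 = -0.27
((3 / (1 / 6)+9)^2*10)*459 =3346110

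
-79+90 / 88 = -3431 / 44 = -77.98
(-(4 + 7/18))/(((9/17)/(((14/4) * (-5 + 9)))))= -9401/81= -116.06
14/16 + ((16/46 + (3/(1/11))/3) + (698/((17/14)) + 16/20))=9193917/15640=587.85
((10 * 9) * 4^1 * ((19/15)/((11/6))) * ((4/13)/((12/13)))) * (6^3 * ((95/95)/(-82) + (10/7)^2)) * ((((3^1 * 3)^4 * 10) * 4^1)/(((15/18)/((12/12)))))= 22985188881408/2009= 11441109448.19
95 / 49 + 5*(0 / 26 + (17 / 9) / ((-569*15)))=1458652 / 752787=1.94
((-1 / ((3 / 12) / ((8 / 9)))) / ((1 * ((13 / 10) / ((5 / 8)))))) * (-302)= 60400 / 117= 516.24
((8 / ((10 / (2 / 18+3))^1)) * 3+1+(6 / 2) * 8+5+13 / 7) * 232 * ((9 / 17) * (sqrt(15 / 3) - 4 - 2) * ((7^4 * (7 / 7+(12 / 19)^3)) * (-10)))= 101571286084128 / 116603 - 16928547680688 * sqrt(5) / 116603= 546451658.27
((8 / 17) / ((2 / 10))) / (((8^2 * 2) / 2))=5 / 136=0.04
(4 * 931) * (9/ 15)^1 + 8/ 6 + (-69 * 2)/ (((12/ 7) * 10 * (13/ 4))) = 87097/ 39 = 2233.26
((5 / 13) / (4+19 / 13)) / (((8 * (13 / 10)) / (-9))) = -225 / 3692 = -0.06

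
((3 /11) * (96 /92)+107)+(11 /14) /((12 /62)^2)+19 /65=1065467503 /8288280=128.55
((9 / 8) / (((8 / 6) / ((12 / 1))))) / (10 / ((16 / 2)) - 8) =-3 / 2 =-1.50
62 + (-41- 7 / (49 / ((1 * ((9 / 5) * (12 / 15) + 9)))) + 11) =30.51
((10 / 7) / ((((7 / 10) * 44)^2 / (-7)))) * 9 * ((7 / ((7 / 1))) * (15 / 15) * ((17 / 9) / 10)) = -425 / 23716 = -0.02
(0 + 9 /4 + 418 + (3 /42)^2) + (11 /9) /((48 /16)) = 1113073 /2646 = 420.66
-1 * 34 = -34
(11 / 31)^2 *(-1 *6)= -726 / 961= -0.76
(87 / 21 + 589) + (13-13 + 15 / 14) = 8319 / 14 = 594.21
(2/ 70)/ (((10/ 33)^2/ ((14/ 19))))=1089/ 4750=0.23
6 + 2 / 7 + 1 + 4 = 79 / 7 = 11.29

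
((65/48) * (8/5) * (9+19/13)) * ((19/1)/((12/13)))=4199/9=466.56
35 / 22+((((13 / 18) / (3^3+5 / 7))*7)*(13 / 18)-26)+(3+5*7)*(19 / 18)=10947719 / 691416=15.83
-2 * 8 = -16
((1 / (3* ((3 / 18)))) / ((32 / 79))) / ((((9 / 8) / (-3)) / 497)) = -39263 / 6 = -6543.83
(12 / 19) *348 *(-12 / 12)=-4176 / 19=-219.79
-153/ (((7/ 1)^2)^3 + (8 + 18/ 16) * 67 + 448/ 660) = -11880/ 9182623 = -0.00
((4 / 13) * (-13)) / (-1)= 4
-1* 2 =-2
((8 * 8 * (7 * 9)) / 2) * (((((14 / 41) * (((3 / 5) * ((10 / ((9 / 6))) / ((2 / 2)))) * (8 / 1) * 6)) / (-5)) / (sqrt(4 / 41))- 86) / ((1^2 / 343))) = -59467968- 929359872 * sqrt(41) / 205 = -88496293.47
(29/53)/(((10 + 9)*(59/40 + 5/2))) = 1160/160113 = 0.01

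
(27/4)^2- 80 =-551/16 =-34.44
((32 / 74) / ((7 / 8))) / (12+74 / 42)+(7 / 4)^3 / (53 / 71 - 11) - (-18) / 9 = 107700173 / 71172608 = 1.51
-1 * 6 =-6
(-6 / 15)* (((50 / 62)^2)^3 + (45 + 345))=-138548230486 / 887503681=-156.11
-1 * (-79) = 79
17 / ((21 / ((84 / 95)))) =68 / 95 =0.72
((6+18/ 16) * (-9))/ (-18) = 57/ 16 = 3.56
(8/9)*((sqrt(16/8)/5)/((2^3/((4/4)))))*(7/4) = 7*sqrt(2)/180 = 0.05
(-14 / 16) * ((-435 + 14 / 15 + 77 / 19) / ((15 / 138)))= 9865597 / 2850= 3461.61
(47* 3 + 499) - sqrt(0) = 640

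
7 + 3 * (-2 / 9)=19 / 3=6.33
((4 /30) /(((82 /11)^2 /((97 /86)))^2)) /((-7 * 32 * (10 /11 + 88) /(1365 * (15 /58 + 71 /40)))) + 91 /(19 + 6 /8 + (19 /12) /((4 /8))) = 1325625761628191724337 /333834970069073510400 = 3.97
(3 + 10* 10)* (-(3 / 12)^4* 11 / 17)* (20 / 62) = -5665 / 67456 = -0.08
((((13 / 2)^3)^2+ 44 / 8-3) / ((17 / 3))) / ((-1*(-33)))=4826969 / 11968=403.32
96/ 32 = 3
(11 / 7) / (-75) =-11 / 525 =-0.02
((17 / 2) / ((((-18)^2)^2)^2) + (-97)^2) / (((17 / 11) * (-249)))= -2281109799311035 / 93294986236416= -24.45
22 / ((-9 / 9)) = -22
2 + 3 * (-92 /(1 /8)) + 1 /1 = -2205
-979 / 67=-14.61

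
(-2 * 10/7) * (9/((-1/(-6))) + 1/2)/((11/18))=-19620/77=-254.81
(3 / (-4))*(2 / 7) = -3 / 14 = -0.21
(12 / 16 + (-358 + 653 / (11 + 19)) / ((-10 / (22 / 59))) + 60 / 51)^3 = 82438565399003327597 / 27243729729000000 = 3025.96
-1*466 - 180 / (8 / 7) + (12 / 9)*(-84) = -735.50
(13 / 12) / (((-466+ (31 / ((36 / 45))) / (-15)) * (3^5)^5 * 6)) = -13 / 28585823105387934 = -0.00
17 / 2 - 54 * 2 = -99.50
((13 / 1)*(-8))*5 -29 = -549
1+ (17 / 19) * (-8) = -117 / 19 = -6.16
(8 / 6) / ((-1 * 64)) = -1 / 48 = -0.02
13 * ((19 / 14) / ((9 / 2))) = 247 / 63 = 3.92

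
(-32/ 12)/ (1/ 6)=-16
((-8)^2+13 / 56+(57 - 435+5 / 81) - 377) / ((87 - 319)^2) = -3133043 / 244145664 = -0.01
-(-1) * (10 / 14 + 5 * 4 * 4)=565 / 7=80.71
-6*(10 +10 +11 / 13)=-1626 / 13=-125.08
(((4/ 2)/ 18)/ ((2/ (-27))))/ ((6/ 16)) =-4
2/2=1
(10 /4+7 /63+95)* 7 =12299 /18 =683.28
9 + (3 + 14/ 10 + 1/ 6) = 407/ 30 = 13.57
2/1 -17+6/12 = -29/2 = -14.50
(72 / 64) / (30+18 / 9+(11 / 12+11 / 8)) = 27 / 823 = 0.03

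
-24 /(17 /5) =-7.06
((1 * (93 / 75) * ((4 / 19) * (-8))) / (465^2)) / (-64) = 1 / 6626250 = 0.00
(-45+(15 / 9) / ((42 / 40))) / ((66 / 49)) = -19145 / 594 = -32.23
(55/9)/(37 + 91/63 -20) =55/166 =0.33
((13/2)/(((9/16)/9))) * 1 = 104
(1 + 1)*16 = 32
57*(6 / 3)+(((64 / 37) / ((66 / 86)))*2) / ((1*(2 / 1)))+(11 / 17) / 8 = 19318087 / 166056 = 116.33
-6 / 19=-0.32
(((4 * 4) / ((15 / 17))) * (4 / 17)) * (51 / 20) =272 / 25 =10.88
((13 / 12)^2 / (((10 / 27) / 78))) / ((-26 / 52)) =-494.32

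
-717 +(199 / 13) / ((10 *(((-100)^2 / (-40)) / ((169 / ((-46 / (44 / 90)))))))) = -716.99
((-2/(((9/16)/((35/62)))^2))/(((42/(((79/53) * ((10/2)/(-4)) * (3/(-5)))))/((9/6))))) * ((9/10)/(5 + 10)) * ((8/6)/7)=-1264/1375191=-0.00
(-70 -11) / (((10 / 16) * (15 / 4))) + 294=259.44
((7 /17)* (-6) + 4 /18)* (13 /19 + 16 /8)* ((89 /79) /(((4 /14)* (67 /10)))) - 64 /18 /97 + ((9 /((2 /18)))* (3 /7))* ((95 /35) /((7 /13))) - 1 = 5131370031226 /30113681913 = 170.40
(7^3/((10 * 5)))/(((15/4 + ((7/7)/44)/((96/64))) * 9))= 0.20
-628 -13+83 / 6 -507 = -6805 / 6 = -1134.17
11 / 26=0.42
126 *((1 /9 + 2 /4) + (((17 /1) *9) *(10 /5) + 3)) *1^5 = 39011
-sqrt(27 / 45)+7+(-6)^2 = 43-sqrt(15) / 5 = 42.23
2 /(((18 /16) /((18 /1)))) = 32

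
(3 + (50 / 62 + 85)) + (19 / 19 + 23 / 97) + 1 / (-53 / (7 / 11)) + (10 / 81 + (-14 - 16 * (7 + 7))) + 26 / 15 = -103738952008 / 709997805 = -146.11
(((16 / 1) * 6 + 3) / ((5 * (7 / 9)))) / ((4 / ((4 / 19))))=891 / 665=1.34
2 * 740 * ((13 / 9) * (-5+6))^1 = 19240 / 9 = 2137.78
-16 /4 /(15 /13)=-52 /15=-3.47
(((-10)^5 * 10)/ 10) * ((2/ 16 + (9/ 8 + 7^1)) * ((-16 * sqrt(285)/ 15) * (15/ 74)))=6600000 * sqrt(285)/ 37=3011373.62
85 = 85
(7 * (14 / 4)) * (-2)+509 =460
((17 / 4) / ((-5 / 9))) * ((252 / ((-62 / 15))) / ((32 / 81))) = 2342277 / 1984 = 1180.58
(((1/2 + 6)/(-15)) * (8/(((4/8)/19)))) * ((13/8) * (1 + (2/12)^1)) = -22477/90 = -249.74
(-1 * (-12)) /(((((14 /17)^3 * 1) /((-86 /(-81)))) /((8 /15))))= 1690072 /138915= 12.17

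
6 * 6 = 36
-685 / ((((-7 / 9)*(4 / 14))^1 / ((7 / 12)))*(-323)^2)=0.02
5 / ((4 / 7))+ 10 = 75 / 4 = 18.75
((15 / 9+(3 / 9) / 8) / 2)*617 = 25297 / 48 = 527.02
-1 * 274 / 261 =-274 / 261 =-1.05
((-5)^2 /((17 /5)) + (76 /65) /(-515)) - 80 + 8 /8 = -71.65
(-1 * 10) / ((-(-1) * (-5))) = 2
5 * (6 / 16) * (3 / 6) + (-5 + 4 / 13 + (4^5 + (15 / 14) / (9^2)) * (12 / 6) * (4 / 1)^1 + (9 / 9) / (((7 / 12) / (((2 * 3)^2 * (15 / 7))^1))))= 2289694865 / 275184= 8320.60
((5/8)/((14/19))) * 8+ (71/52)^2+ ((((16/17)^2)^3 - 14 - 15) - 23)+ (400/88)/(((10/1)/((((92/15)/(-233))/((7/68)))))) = -150251673159272473/3512918841480048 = -42.77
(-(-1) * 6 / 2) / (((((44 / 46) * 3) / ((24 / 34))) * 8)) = 0.09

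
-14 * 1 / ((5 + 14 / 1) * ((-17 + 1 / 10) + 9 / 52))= 3640 / 82631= 0.04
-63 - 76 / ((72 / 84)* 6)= -700 / 9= -77.78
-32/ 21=-1.52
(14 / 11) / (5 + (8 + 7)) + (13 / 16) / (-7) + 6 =36637 / 6160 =5.95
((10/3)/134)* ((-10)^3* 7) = -35000/201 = -174.13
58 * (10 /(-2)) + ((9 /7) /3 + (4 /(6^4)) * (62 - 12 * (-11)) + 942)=740533 /1134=653.03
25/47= 0.53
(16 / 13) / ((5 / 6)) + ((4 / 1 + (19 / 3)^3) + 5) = 464222 / 1755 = 264.51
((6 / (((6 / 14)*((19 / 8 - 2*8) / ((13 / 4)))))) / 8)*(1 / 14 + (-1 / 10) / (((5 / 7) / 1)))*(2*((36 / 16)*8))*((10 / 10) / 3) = 936 / 2725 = 0.34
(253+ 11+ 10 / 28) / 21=3701 / 294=12.59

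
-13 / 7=-1.86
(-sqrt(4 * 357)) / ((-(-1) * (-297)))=2 * sqrt(357) / 297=0.13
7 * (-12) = -84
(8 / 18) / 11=4 / 99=0.04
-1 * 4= -4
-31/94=-0.33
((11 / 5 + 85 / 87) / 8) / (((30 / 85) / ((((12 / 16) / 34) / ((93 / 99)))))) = 7601 / 287680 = 0.03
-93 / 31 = -3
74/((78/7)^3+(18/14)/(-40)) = 1015280/18981639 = 0.05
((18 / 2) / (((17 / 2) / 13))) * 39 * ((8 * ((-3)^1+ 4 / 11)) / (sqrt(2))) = -1058616 * sqrt(2) / 187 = -8005.93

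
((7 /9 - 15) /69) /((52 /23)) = -32 /351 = -0.09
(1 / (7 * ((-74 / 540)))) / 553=-270 / 143227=-0.00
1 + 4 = 5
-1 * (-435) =435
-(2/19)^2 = -4/361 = -0.01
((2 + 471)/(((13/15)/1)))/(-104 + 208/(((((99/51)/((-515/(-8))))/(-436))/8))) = -234135/10321699336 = -0.00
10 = 10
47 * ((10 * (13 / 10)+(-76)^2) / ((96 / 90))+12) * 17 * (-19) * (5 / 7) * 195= -1288127964825 / 112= -11501142543.08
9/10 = 0.90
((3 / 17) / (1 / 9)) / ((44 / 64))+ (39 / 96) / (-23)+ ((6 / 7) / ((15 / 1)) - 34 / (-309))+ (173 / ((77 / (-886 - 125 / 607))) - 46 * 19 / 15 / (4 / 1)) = -164537447052397 / 82137588960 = -2003.19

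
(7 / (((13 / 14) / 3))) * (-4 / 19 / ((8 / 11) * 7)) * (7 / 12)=-539 / 988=-0.55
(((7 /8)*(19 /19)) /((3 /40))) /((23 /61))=2135 /69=30.94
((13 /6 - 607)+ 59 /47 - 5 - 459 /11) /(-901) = 2017247 /2794902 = 0.72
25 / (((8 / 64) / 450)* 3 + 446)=30000 / 535201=0.06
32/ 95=0.34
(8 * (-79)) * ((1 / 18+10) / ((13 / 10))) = -571960 / 117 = -4888.55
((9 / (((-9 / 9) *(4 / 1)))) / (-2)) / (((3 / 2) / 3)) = 9 / 4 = 2.25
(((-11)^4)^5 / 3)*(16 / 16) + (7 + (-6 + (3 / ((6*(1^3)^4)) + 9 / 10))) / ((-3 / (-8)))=3363749974662800046101 / 15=224249998310853336406.73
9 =9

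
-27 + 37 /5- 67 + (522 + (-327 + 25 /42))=22889 /210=109.00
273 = 273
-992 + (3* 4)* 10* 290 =33808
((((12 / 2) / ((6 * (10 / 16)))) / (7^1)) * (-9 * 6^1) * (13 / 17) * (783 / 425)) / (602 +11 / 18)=-79151904 / 2742935125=-0.03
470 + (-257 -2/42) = 4472/21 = 212.95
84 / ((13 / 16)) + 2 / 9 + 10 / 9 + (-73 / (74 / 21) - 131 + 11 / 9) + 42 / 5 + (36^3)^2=94232905707431 / 43290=2176782298.62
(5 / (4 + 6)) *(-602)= -301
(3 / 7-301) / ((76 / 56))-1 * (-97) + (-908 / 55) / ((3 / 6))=-164579 / 1045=-157.49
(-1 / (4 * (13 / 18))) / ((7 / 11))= -99 / 182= -0.54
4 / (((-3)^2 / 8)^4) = 16384 / 6561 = 2.50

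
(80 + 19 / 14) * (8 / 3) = 4556 / 21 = 216.95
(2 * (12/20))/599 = 6/2995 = 0.00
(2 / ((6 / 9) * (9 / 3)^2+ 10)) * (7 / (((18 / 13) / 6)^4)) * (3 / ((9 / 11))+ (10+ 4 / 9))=25390729 / 5832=4353.69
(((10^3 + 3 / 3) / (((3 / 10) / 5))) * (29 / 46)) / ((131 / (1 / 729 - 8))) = -4231702475 / 6589431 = -642.20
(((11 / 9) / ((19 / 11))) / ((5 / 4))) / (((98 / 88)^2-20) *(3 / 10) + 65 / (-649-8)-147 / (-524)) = -17921521024 / 172425193021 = -0.10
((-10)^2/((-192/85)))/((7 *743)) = -2125/249648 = -0.01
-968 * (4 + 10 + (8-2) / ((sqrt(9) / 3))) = -19360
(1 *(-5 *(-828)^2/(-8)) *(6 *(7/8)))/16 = 4499145/32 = 140598.28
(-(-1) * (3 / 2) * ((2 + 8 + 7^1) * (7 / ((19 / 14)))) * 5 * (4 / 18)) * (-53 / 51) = -25970 / 171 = -151.87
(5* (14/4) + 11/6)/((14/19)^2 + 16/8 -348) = -10469/187065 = -0.06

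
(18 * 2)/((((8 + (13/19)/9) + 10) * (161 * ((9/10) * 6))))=1140/497651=0.00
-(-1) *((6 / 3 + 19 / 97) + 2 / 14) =1588 / 679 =2.34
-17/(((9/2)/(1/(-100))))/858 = 17/386100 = 0.00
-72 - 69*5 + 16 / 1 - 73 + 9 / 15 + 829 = 355.60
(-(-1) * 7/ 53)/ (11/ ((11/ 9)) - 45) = -7/ 1908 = -0.00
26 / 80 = 13 / 40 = 0.32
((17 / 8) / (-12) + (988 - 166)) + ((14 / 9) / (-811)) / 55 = 10557333977 / 12846240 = 821.82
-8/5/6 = -4/15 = -0.27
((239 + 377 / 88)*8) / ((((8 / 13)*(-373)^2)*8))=278317 / 97946816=0.00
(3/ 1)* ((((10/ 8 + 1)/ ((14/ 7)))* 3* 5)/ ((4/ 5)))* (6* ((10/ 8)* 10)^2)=3796875/ 64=59326.17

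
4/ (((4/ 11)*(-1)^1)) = -11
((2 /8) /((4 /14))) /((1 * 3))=7 /24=0.29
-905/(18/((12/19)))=-1810/57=-31.75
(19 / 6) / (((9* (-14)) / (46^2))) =-53.18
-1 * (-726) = 726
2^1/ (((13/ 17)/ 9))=306/ 13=23.54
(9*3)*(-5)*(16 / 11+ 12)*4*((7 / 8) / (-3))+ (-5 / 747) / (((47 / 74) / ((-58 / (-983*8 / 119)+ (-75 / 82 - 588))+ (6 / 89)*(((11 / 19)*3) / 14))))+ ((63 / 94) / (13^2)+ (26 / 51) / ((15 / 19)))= 625178173134947478229 / 294071737775480665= 2125.94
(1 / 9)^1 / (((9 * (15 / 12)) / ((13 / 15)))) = 52 / 6075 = 0.01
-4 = -4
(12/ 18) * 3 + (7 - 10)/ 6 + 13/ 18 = 20/ 9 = 2.22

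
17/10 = 1.70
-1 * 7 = -7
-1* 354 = -354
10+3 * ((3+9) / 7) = 106 / 7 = 15.14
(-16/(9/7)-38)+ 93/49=-21409/441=-48.55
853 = 853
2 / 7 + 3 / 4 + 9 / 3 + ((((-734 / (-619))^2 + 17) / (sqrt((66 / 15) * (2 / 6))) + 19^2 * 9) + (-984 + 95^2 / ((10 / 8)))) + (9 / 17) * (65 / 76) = 7052493 * sqrt(330) / 8429542 + 42911467 / 4522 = 9504.69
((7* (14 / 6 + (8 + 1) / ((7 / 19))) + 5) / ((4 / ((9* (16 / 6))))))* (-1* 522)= -602388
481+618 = 1099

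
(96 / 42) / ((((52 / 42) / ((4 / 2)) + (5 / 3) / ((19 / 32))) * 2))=456 / 1367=0.33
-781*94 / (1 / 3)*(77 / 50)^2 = -652907409 / 1250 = -522325.93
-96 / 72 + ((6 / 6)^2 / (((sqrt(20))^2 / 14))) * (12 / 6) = 1 / 15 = 0.07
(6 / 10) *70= 42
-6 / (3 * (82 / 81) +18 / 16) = -1296 / 899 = -1.44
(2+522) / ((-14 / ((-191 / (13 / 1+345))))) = 25021 / 1253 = 19.97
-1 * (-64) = 64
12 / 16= 3 / 4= 0.75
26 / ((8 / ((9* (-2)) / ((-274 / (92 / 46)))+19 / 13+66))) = 120383 / 548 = 219.68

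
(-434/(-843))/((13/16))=6944/10959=0.63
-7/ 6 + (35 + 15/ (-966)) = 16334/ 483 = 33.82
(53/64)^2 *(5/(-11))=-14045/45056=-0.31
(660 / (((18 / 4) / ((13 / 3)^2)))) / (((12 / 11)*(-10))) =-20449 / 81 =-252.46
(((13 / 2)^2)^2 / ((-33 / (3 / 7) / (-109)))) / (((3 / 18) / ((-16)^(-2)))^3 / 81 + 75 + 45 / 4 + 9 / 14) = 6808456863 / 2817813988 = 2.42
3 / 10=0.30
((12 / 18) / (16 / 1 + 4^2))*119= 119 / 48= 2.48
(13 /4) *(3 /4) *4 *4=39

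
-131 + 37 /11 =-1404 /11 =-127.64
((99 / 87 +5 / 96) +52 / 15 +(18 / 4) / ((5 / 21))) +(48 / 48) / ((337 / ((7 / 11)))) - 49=-25.44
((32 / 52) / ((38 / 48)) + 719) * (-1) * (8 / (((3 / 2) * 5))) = -568912 / 741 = -767.76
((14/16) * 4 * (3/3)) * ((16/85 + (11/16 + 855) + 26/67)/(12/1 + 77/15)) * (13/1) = 2273.93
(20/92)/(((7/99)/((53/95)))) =5247/3059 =1.72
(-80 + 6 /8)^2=100489 /16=6280.56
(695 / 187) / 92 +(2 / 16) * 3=14293 / 34408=0.42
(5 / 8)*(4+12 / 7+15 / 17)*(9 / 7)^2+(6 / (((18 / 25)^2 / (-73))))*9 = -1063203725 / 139944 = -7597.35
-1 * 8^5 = -32768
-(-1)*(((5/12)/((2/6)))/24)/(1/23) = 115/96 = 1.20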